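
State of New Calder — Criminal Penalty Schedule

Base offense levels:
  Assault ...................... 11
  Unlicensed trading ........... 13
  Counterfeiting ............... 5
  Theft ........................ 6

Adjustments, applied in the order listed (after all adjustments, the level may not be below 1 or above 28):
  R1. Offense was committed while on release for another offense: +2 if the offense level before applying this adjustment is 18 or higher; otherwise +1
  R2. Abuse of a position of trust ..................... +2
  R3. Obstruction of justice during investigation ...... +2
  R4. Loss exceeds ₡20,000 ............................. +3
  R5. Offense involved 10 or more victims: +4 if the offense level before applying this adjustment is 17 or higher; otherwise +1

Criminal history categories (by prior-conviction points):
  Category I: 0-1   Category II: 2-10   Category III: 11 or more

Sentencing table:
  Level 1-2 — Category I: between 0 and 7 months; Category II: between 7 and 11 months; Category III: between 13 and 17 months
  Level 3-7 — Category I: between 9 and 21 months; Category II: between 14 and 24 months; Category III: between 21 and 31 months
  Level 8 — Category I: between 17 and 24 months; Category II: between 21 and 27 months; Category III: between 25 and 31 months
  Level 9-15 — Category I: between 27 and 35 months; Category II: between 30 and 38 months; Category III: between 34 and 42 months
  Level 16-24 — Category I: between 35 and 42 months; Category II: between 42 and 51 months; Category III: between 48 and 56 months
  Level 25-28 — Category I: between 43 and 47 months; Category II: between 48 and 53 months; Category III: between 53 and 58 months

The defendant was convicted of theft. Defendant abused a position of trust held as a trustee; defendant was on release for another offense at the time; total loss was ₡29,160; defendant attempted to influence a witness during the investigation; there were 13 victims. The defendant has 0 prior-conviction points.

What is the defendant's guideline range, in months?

Base offense level for theft: 6.
R1 applies (level before this adjustment is 6 < 18, so +1): 6 + 1 = 7.
R2 applies: 7 + 2 = 9.
R3 applies: 9 + 2 = 11.
R4 applies: 11 + 3 = 14.
R5 applies (level before this adjustment is 14 < 17, so +1): 14 + 1 = 15.
Final offense level: 15.
Criminal history: 0 prior points → Category I (0-1).
Level 15 falls in the 9-15 band.
Grid: Level 9-15 × Category I = 27-35 months.

27-35 months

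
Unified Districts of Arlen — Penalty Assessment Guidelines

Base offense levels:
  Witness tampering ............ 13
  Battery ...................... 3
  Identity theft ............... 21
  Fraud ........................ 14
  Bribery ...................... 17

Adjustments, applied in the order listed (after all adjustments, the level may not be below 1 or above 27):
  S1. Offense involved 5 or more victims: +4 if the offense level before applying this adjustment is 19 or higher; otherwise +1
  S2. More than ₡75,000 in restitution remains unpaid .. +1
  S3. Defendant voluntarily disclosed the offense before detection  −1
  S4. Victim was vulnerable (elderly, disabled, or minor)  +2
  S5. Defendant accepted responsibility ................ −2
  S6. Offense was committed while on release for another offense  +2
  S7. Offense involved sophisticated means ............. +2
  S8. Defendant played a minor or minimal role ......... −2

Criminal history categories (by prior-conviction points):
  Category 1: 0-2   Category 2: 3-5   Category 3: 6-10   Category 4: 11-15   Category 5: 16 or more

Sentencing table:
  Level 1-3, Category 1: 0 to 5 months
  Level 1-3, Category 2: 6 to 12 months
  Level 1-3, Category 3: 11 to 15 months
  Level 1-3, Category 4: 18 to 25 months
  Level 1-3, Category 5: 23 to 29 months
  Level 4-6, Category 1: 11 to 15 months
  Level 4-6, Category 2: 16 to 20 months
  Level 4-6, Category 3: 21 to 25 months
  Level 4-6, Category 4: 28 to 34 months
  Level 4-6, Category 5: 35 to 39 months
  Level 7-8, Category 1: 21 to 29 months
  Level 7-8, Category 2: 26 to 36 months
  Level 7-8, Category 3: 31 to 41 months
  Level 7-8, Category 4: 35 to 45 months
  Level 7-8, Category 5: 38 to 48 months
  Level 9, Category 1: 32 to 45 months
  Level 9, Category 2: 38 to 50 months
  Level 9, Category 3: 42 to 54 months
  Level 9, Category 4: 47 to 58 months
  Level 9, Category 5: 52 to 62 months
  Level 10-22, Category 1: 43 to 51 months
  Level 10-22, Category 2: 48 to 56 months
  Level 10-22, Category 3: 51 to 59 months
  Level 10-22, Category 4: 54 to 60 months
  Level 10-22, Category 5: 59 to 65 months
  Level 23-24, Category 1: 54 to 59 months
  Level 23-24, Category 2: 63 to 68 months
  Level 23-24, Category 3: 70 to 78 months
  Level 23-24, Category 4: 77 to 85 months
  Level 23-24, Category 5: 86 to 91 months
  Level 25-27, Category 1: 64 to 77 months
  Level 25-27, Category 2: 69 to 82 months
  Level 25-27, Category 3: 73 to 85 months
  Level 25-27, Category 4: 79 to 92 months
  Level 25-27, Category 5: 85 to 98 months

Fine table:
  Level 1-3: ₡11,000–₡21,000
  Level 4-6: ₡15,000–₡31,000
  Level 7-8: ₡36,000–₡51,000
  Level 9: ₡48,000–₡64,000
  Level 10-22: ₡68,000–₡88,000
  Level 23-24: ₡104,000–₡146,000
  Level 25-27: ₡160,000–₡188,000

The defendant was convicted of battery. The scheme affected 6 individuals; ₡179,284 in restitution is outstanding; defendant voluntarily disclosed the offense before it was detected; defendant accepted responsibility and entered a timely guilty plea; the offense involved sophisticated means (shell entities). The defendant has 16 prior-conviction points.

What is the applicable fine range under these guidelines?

₡15,000–₡31,000

Base offense level for battery: 3.
S1 applies (level before this adjustment is 3 < 19, so +1): 3 + 1 = 4.
S2 applies: 4 + 1 = 5.
S3 applies: 5 − 1 = 4.
S4 does not apply.
S5 applies: 4 − 2 = 2.
S6 does not apply.
S7 applies: 2 + 2 = 4.
S8 does not apply.
Final offense level: 4.
Level 4 falls in the 4-6 band.
Fine table: Level 4-6 → ₡15,000–₡31,000.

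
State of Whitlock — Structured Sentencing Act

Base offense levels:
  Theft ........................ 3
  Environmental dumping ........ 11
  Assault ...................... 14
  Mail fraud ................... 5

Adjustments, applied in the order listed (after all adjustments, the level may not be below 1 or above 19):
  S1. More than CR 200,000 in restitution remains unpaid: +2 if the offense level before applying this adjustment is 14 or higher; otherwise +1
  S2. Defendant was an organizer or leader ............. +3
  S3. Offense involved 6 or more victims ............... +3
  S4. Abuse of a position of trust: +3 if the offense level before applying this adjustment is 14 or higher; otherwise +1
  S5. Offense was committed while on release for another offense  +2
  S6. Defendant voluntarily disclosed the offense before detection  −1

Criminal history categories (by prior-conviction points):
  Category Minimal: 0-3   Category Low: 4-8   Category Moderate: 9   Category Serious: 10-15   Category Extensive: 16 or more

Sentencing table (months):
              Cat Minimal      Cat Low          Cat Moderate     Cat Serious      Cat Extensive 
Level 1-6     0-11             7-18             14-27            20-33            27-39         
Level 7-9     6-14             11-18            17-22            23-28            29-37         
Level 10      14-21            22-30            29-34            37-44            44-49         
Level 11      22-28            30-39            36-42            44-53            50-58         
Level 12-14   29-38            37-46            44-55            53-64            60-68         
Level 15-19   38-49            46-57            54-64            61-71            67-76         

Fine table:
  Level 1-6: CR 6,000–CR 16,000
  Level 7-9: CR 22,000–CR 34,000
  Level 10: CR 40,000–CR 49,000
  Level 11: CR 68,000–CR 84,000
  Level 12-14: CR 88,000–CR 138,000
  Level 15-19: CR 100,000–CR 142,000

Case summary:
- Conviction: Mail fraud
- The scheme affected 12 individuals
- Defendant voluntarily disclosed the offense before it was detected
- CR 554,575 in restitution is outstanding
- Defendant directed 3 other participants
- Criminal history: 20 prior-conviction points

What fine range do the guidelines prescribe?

CR 68,000–CR 84,000

Base offense level for mail fraud: 5.
S1 applies (level before this adjustment is 5 < 14, so +1): 5 + 1 = 6.
S2 applies: 6 + 3 = 9.
S3 applies: 9 + 3 = 12.
S4 does not apply.
S6 applies: 12 − 1 = 11.
Final offense level: 11.
Level 11 falls in the 11 band.
Fine table: Level 11 → CR 68,000–CR 84,000.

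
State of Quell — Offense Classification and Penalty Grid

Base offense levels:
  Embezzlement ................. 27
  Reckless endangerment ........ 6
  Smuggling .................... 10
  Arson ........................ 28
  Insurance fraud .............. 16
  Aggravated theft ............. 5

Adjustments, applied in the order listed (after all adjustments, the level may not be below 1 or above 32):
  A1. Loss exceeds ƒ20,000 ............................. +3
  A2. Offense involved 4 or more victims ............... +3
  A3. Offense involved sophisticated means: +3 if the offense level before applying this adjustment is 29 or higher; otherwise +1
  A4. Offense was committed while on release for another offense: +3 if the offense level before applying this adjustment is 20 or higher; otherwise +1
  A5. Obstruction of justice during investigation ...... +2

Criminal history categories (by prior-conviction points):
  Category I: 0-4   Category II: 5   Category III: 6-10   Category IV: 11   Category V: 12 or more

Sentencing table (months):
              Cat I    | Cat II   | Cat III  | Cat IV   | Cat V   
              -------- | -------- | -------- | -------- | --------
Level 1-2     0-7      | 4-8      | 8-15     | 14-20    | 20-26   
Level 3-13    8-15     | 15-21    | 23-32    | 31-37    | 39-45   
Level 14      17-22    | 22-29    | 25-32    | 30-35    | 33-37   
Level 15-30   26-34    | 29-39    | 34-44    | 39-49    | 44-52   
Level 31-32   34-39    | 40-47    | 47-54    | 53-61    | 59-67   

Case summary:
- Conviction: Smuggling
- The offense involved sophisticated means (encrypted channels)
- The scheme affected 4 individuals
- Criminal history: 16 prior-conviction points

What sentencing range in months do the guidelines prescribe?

Base offense level for smuggling: 10.
A2 applies: 10 + 3 = 13.
A3 applies (level before this adjustment is 13 < 29, so +1): 13 + 1 = 14.
A4 does not apply.
Final offense level: 14.
Criminal history: 16 prior points → Category V (12+).
Level 14 falls in the 14 band.
Grid: Level 14 × Category V = 33-37 months.

33-37 months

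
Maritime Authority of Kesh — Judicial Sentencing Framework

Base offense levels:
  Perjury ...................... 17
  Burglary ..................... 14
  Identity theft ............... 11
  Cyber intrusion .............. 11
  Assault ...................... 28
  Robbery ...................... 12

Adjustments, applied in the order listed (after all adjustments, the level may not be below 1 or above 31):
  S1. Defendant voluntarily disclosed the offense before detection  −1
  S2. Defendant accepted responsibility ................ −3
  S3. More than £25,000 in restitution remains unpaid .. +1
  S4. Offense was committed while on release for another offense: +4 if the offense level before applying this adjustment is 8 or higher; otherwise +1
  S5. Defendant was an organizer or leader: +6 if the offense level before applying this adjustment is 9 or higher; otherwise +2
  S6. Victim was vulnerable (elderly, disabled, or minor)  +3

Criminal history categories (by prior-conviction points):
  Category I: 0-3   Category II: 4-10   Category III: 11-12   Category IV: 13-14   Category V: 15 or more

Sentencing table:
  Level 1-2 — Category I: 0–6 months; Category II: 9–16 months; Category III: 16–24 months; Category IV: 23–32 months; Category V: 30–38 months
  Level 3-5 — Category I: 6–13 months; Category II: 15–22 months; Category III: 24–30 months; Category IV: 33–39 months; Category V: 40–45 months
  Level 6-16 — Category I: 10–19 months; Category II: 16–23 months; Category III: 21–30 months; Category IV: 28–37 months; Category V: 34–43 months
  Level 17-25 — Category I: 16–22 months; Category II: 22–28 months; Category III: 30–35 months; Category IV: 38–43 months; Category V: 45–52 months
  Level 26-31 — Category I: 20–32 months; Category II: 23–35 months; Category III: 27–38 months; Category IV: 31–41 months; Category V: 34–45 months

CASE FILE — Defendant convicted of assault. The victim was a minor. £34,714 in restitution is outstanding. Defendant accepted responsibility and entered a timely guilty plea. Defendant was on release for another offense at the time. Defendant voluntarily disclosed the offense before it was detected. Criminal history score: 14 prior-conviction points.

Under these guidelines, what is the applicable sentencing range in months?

Base offense level for assault: 28.
S1 applies: 28 − 1 = 27.
S2 applies: 27 − 3 = 24.
S3 applies: 24 + 1 = 25.
S4 applies (level before this adjustment is 25 ≥ 8, so +4): 25 + 4 = 29.
S5 does not apply.
S6 applies: 29 + 3 = 32.
Level 32 exceeds the maximum of 31; capped at 31.
Final offense level: 31.
Criminal history: 14 prior points → Category IV (13-14).
Level 31 falls in the 26-31 band.
Grid: Level 26-31 × Category IV = 31-41 months.

31-41 months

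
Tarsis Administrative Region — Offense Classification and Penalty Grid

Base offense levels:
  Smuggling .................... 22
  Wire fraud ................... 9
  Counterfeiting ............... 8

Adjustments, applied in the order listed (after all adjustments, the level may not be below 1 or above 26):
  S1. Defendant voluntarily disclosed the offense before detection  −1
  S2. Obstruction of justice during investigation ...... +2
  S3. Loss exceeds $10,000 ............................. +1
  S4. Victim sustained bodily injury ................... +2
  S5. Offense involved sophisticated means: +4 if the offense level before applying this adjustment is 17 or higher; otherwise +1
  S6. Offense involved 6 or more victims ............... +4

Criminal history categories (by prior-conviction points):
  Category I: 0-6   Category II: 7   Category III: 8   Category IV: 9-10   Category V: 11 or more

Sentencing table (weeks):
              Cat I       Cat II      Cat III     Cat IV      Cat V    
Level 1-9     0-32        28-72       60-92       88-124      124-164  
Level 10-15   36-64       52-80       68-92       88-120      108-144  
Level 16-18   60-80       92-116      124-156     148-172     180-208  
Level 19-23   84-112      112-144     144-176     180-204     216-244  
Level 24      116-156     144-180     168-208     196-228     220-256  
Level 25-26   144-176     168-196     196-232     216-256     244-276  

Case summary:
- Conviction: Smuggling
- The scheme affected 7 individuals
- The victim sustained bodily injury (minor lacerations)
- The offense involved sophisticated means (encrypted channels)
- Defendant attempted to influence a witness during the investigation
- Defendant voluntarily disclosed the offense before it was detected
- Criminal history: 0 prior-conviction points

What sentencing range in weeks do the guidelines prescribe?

144-176 weeks

Base offense level for smuggling: 22.
S1 applies: 22 − 1 = 21.
S2 applies: 21 + 2 = 23.
S4 applies: 23 + 2 = 25.
S5 applies (level before this adjustment is 25 ≥ 17, so +4): 25 + 4 = 29.
S6 applies: 29 + 4 = 33.
Level 33 exceeds the maximum of 26; capped at 26.
Final offense level: 26.
Criminal history: 0 prior points → Category I (0-6).
Level 26 falls in the 25-26 band.
Grid: Level 25-26 × Category I = 144-176 weeks.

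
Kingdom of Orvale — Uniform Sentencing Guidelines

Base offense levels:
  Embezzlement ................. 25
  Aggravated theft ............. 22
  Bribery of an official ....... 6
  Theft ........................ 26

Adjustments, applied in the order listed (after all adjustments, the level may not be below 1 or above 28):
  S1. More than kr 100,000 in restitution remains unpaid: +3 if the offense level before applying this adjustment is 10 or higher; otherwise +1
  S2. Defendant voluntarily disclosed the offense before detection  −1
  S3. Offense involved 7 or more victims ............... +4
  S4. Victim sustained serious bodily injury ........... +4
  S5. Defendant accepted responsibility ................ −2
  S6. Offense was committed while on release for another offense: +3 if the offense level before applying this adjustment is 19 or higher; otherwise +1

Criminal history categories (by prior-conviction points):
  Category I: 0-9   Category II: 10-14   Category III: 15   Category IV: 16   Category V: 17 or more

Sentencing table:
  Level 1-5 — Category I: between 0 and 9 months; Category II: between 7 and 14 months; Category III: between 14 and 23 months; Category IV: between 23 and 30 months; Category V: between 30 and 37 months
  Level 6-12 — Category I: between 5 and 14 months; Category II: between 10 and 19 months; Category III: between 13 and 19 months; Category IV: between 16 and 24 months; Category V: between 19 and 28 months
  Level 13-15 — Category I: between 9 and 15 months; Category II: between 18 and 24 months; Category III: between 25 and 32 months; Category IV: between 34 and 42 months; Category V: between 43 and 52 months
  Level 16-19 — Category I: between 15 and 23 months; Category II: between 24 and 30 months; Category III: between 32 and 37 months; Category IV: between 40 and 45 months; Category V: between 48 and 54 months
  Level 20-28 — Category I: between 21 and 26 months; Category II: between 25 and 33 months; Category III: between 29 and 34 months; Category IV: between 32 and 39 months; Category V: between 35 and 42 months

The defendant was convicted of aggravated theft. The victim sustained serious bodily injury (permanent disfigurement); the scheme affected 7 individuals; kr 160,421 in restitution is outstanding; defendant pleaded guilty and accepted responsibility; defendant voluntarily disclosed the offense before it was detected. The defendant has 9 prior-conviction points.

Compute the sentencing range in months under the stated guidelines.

21-26 months

Base offense level for aggravated theft: 22.
S1 applies (level before this adjustment is 22 ≥ 10, so +3): 22 + 3 = 25.
S2 applies: 25 − 1 = 24.
S3 applies: 24 + 4 = 28.
S4 applies: 28 + 4 = 32.
S5 applies: 32 − 2 = 30.
S6 does not apply.
Level 30 exceeds the maximum of 28; capped at 28.
Final offense level: 28.
Criminal history: 9 prior points → Category I (0-9).
Level 28 falls in the 20-28 band.
Grid: Level 20-28 × Category I = 21-26 months.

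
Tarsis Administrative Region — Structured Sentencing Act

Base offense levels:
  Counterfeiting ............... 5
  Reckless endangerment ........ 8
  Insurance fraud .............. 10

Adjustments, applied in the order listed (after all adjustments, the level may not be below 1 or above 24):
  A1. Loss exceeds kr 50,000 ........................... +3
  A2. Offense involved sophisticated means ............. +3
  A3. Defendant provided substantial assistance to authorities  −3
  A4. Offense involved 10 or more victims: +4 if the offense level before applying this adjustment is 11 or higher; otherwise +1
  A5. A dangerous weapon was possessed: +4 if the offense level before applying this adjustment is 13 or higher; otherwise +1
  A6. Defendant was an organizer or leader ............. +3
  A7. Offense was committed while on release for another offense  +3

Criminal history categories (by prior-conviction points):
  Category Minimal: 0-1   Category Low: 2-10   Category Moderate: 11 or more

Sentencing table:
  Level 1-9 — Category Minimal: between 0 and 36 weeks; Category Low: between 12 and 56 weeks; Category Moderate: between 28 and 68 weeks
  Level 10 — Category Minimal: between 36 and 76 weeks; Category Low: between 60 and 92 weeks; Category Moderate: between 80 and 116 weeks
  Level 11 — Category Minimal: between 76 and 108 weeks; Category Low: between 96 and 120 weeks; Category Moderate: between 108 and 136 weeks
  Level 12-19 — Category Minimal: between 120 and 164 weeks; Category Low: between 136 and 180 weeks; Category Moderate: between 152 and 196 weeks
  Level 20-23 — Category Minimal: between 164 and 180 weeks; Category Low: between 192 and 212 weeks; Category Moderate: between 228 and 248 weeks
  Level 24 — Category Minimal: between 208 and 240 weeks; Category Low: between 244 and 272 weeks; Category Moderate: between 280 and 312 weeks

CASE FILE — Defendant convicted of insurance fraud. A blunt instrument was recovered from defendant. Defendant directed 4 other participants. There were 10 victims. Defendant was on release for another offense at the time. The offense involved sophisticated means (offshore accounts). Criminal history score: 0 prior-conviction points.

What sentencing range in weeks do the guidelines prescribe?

208-240 weeks

Base offense level for insurance fraud: 10.
A2 applies: 10 + 3 = 13.
A3 does not apply.
A4 applies (level before this adjustment is 13 ≥ 11, so +4): 13 + 4 = 17.
A5 applies (level before this adjustment is 17 ≥ 13, so +4): 17 + 4 = 21.
A6 applies: 21 + 3 = 24.
A7 applies: 24 + 3 = 27.
Level 27 exceeds the maximum of 24; capped at 24.
Final offense level: 24.
Criminal history: 0 prior points → Category Minimal (0-1).
Level 24 falls in the 24 band.
Grid: Level 24 × Category Minimal = 208-240 weeks.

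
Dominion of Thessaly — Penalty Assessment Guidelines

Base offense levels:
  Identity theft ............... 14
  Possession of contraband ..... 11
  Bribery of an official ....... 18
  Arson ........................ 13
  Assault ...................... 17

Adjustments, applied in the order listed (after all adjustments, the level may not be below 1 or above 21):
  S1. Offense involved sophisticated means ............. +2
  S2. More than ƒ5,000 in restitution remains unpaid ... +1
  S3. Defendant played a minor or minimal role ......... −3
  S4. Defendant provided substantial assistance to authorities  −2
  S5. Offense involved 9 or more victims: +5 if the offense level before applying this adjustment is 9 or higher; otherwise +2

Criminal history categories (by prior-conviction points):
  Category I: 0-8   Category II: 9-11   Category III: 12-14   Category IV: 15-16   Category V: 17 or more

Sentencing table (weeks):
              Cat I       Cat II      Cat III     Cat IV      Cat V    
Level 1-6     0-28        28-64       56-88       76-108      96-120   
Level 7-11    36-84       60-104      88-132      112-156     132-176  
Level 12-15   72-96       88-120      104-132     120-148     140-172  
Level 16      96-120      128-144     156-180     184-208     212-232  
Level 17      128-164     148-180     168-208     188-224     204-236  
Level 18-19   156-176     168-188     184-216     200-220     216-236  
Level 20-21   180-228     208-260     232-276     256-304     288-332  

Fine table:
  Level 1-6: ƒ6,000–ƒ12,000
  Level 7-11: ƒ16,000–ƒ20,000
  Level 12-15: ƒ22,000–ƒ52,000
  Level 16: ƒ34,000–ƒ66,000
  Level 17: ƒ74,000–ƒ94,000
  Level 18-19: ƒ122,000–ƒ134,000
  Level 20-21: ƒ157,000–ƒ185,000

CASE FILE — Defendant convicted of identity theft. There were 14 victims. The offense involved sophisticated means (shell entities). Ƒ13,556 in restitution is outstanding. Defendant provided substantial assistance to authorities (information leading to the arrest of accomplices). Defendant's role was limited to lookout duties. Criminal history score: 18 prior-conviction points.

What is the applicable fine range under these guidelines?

Base offense level for identity theft: 14.
S1 applies: 14 + 2 = 16.
S2 applies: 16 + 1 = 17.
S3 applies: 17 − 3 = 14.
S4 applies: 14 − 2 = 12.
S5 applies (level before this adjustment is 12 ≥ 9, so +5): 12 + 5 = 17.
Final offense level: 17.
Level 17 falls in the 17 band.
Fine table: Level 17 → ƒ74,000–ƒ94,000.

ƒ74,000–ƒ94,000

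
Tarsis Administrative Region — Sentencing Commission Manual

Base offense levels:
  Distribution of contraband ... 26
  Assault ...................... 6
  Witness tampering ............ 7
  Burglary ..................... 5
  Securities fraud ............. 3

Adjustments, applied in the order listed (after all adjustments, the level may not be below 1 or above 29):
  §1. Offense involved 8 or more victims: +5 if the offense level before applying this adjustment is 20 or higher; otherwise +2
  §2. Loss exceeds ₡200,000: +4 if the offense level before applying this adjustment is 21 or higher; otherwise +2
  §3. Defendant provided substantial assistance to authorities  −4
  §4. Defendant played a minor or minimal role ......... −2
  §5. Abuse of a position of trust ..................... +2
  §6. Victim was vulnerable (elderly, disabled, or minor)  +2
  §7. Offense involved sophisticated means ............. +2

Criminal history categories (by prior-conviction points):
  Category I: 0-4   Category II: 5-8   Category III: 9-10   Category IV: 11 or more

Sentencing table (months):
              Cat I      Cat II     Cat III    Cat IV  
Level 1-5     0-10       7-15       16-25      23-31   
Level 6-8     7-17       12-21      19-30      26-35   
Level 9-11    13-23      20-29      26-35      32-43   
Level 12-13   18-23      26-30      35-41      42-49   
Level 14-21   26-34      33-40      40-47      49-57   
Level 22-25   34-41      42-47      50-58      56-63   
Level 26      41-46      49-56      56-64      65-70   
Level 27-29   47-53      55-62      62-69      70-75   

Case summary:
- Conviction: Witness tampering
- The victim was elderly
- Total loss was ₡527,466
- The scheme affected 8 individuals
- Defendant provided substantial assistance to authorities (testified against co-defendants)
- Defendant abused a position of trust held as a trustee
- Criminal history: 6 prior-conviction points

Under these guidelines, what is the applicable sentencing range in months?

20-29 months

Base offense level for witness tampering: 7.
§1 applies (level before this adjustment is 7 < 20, so +2): 7 + 2 = 9.
§2 applies (level before this adjustment is 9 < 21, so +2): 9 + 2 = 11.
§3 applies: 11 − 4 = 7.
§4 does not apply.
§5 applies: 7 + 2 = 9.
§6 applies: 9 + 2 = 11.
Final offense level: 11.
Criminal history: 6 prior points → Category II (5-8).
Level 11 falls in the 9-11 band.
Grid: Level 9-11 × Category II = 20-29 months.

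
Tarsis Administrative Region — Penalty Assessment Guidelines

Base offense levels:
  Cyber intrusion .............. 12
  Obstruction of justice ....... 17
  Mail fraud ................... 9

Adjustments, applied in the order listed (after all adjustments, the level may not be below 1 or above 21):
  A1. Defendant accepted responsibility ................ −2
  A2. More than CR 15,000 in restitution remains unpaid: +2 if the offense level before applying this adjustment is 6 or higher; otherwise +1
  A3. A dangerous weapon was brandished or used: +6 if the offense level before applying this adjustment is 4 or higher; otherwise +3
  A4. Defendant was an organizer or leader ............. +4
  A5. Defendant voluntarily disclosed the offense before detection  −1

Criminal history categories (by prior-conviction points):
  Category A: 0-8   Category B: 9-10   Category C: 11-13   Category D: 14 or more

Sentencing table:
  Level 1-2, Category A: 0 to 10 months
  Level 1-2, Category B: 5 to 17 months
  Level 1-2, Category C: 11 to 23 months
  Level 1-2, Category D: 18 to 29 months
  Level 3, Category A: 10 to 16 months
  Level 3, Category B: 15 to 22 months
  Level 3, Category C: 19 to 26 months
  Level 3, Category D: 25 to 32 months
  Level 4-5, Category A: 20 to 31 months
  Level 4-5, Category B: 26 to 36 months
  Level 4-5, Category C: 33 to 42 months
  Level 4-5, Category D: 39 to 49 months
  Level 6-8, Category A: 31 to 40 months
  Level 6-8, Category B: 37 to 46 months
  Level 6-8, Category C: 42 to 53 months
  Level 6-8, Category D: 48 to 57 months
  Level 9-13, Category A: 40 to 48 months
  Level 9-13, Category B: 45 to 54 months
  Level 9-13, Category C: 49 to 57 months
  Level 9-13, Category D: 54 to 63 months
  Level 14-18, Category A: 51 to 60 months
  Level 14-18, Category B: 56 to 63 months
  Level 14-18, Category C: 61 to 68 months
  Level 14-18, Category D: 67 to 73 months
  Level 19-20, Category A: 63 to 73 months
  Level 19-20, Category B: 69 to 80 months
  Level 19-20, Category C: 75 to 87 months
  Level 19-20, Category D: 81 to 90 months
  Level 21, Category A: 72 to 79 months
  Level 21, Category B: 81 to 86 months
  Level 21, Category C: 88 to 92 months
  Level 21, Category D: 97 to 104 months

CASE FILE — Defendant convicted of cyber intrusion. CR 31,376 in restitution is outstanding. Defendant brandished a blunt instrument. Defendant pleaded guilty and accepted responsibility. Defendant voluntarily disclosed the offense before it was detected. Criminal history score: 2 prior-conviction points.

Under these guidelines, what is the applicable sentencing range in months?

Base offense level for cyber intrusion: 12.
A1 applies: 12 − 2 = 10.
A2 applies (level before this adjustment is 10 ≥ 6, so +2): 10 + 2 = 12.
A3 applies (level before this adjustment is 12 ≥ 4, so +6): 12 + 6 = 18.
A4 does not apply.
A5 applies: 18 − 1 = 17.
Final offense level: 17.
Criminal history: 2 prior points → Category A (0-8).
Level 17 falls in the 14-18 band.
Grid: Level 14-18 × Category A = 51-60 months.

51-60 months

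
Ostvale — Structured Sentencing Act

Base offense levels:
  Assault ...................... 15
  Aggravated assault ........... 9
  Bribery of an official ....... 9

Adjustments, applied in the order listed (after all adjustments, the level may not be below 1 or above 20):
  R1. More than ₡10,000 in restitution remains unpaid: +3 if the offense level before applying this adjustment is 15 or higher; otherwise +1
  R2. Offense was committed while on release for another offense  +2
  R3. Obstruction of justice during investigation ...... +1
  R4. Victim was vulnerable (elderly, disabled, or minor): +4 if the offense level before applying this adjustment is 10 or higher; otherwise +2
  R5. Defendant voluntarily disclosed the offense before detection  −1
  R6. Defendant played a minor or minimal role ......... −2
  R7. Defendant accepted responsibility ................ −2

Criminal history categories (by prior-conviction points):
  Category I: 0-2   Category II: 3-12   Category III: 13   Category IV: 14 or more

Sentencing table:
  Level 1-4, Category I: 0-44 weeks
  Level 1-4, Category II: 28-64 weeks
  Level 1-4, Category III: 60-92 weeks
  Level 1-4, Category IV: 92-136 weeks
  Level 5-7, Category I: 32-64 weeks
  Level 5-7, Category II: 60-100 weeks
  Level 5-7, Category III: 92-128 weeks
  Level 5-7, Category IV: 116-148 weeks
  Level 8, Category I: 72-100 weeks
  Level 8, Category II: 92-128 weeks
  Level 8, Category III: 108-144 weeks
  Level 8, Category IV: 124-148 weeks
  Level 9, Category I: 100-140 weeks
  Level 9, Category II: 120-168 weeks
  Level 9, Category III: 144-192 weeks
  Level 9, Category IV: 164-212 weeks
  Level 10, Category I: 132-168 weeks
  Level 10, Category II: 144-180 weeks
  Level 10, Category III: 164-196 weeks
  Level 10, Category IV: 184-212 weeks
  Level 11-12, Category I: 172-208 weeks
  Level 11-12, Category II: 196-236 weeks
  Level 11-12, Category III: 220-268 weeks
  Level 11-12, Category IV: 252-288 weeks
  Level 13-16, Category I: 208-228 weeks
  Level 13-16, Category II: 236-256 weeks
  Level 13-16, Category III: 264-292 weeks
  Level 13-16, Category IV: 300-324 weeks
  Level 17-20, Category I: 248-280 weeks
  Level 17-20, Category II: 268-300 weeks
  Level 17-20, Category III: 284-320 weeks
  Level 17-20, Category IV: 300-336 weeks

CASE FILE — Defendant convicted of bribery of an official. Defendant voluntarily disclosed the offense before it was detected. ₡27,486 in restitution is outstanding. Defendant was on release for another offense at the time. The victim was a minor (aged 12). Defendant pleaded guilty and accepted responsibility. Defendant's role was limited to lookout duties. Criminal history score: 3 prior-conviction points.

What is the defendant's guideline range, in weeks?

Base offense level for bribery of an official: 9.
R1 applies (level before this adjustment is 9 < 15, so +1): 9 + 1 = 10.
R2 applies: 10 + 2 = 12.
R3 does not apply.
R4 applies (level before this adjustment is 12 ≥ 10, so +4): 12 + 4 = 16.
R5 applies: 16 − 1 = 15.
R6 applies: 15 − 2 = 13.
R7 applies: 13 − 2 = 11.
Final offense level: 11.
Criminal history: 3 prior points → Category II (3-12).
Level 11 falls in the 11-12 band.
Grid: Level 11-12 × Category II = 196-236 weeks.

196-236 weeks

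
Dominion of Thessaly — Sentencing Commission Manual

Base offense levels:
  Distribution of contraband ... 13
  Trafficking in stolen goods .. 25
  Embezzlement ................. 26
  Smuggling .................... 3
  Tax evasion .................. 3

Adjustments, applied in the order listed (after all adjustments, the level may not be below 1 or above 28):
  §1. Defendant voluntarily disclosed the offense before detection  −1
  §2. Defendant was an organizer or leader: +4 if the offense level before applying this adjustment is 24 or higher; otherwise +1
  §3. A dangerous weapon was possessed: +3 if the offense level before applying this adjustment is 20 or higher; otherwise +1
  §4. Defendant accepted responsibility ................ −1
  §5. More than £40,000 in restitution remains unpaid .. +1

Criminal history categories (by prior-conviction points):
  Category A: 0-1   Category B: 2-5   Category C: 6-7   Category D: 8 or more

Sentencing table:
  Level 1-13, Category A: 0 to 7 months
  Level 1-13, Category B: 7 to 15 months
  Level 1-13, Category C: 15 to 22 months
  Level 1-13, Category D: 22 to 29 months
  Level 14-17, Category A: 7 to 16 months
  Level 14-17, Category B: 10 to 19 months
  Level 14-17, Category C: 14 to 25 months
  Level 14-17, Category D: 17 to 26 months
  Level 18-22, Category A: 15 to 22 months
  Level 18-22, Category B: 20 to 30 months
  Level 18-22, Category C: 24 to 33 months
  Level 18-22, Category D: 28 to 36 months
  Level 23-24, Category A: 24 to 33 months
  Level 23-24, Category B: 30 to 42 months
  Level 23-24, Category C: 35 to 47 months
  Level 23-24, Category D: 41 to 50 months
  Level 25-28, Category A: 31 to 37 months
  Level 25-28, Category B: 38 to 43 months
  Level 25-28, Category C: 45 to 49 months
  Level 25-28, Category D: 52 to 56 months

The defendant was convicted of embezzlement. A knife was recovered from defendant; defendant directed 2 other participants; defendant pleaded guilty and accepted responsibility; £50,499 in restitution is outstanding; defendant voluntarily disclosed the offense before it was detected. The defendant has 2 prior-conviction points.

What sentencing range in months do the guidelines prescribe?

Base offense level for embezzlement: 26.
§1 applies: 26 − 1 = 25.
§2 applies (level before this adjustment is 25 ≥ 24, so +4): 25 + 4 = 29.
§3 applies (level before this adjustment is 29 ≥ 20, so +3): 29 + 3 = 32.
§4 applies: 32 − 1 = 31.
§5 applies: 31 + 1 = 32.
Level 32 exceeds the maximum of 28; capped at 28.
Final offense level: 28.
Criminal history: 2 prior points → Category B (2-5).
Level 28 falls in the 25-28 band.
Grid: Level 25-28 × Category B = 38-43 months.

38-43 months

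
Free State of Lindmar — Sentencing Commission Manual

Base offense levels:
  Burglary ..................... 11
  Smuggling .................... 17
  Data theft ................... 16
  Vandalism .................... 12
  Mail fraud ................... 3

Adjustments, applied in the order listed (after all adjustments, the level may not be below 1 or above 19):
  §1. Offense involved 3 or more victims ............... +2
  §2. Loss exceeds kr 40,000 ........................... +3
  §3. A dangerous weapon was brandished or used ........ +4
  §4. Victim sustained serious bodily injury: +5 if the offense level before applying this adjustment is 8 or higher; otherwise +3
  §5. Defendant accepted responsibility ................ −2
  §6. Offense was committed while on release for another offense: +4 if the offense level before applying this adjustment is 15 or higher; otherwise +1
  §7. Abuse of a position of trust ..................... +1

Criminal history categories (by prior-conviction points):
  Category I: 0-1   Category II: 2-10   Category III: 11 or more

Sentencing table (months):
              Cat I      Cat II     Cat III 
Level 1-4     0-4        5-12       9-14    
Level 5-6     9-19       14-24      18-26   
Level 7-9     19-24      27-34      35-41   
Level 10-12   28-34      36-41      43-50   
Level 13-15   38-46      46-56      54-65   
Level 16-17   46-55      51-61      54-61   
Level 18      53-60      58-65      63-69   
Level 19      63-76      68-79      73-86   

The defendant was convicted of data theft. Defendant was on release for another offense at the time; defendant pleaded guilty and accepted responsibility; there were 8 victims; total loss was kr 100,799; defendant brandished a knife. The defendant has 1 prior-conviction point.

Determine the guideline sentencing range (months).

63-76 months

Base offense level for data theft: 16.
§1 applies: 16 + 2 = 18.
§2 applies: 18 + 3 = 21.
§3 applies: 21 + 4 = 25.
§5 applies: 25 − 2 = 23.
§6 applies (level before this adjustment is 23 ≥ 15, so +4): 23 + 4 = 27.
§7 does not apply.
Level 27 exceeds the maximum of 19; capped at 19.
Final offense level: 19.
Criminal history: 1 prior point → Category I (0-1).
Level 19 falls in the 19 band.
Grid: Level 19 × Category I = 63-76 months.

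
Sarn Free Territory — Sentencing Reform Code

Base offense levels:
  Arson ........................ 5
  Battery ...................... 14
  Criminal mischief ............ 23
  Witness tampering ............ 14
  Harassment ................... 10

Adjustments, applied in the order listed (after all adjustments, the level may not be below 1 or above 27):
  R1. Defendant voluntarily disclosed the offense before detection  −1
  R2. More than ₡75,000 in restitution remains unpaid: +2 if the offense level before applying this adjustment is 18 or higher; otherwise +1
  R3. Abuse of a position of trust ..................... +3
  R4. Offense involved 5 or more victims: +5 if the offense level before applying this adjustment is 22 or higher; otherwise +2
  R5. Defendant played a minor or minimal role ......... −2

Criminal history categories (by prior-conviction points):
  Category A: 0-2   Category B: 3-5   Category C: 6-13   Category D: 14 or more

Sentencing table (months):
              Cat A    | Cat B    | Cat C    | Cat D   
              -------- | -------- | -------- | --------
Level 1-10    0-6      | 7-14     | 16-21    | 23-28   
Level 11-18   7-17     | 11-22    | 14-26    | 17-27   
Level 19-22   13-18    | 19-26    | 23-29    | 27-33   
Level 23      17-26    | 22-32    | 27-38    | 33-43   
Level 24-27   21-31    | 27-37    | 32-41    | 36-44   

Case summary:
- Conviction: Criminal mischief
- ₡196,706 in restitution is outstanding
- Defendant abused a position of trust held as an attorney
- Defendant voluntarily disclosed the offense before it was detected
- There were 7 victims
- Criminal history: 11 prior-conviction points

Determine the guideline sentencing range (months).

Base offense level for criminal mischief: 23.
R1 applies: 23 − 1 = 22.
R2 applies (level before this adjustment is 22 ≥ 18, so +2): 22 + 2 = 24.
R3 applies: 24 + 3 = 27.
R4 applies (level before this adjustment is 27 ≥ 22, so +5): 27 + 5 = 32.
Level 32 exceeds the maximum of 27; capped at 27.
Final offense level: 27.
Criminal history: 11 prior points → Category C (6-13).
Level 27 falls in the 24-27 band.
Grid: Level 24-27 × Category C = 32-41 months.

32-41 months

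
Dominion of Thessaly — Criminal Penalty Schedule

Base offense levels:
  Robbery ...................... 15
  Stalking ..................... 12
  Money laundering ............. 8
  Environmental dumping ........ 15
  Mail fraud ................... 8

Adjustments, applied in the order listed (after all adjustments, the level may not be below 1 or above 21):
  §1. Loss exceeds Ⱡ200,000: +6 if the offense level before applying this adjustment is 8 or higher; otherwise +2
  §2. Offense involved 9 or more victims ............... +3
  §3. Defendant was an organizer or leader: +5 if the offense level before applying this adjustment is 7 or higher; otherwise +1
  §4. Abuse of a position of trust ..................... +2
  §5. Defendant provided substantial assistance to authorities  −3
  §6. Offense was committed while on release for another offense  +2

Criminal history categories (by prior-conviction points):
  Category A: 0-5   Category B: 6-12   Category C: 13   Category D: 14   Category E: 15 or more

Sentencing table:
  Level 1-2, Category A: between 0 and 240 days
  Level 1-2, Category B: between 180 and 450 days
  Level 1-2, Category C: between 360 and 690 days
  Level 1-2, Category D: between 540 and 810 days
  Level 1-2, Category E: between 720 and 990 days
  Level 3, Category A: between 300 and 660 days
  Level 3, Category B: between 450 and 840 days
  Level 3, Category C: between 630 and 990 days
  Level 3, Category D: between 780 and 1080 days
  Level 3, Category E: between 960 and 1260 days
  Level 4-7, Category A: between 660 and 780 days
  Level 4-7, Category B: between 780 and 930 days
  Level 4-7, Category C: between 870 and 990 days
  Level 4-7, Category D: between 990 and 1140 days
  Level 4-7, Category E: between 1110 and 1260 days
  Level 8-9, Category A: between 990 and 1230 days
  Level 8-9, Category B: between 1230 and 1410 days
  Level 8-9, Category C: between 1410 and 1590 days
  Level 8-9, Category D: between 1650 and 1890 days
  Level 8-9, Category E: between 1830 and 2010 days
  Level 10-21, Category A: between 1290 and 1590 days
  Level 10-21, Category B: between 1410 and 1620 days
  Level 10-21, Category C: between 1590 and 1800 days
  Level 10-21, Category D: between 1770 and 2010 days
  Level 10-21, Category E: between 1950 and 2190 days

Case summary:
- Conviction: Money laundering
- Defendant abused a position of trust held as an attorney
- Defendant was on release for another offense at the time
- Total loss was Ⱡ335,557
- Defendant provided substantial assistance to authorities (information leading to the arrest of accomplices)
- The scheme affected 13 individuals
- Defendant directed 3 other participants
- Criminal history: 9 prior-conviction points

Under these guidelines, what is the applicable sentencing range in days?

Base offense level for money laundering: 8.
§1 applies (level before this adjustment is 8 ≥ 8, so +6): 8 + 6 = 14.
§2 applies: 14 + 3 = 17.
§3 applies (level before this adjustment is 17 ≥ 7, so +5): 17 + 5 = 22.
§4 applies: 22 + 2 = 24.
§5 applies: 24 − 3 = 21.
§6 applies: 21 + 2 = 23.
Level 23 exceeds the maximum of 21; capped at 21.
Final offense level: 21.
Criminal history: 9 prior points → Category B (6-12).
Level 21 falls in the 10-21 band.
Grid: Level 10-21 × Category B = 1410-1620 days.

1410-1620 days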